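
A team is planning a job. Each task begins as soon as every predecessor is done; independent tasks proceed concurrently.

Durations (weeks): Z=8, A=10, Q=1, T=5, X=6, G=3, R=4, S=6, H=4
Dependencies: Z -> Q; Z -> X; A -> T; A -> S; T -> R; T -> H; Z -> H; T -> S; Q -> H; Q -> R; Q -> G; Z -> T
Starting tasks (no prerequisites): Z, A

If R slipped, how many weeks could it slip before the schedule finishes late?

Critical path: A→T→S = 10+5+6 = 21, so the finish is 21 weeks.
The longest chain containing R totals 19 weeks.
So R can slip 21 − 19 = 2 weeks.

2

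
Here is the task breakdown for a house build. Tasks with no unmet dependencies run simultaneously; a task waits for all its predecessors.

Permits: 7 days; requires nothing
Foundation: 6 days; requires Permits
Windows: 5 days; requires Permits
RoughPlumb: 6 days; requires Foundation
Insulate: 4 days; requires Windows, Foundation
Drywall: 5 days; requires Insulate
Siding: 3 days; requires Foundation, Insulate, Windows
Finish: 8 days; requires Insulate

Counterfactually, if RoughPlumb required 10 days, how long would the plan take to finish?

Actual critical path: Permits→Foundation→Insulate→Finish = 7+6+4+8 = 25 ⇒ 25 days.
RoughPlumb is off the critical path — its longest chain is 19 days, giving 6 of slack.
No other chain overtakes it, so the finish is 25 days.

25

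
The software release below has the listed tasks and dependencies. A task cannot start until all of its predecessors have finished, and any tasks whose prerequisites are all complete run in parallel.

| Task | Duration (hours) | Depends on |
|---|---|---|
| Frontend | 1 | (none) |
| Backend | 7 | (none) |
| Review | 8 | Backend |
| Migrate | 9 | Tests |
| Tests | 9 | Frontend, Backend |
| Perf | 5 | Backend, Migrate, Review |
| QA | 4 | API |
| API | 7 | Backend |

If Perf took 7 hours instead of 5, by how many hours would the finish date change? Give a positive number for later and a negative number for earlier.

Critical path before the change: Backend→Tests→Migrate→Perf = 7+9+9+5 = 30 giving 30 hours.
Perf is on the critical path; changing it to 7 makes that path 32 hours.
That remains the longest chain; total 32 hours.
Change in finish: 32 − 30 = +2 hours.

2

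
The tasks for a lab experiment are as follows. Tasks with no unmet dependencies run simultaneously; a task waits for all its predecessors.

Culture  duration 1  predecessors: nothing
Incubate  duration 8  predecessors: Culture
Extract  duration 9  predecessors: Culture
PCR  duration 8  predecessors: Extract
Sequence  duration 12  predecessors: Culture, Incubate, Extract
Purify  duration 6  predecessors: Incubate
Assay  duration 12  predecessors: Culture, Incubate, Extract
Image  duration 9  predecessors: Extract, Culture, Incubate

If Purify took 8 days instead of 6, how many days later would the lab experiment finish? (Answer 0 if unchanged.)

As given, the longest chain is Culture→Extract→Sequence = 1+9+12 = 22, so the finish is 22 days.
Purify has 7 days of float (longest path through it is 15).
No other chain overtakes it, so the finish is 22 days.
Change in finish: 22 − 22 = +0 days.

0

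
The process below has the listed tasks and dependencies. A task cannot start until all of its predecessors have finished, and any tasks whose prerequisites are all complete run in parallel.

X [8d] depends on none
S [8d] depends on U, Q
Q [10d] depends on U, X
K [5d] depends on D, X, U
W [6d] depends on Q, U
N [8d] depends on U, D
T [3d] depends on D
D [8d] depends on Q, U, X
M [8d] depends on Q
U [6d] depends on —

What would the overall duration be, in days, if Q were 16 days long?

40

As given, the longest chain is X→Q→D→N = 8+10+8+8 = 34, so the finish is 34 days.
Q is on the critical path; changing it to 16 makes that path 40 days.
That remains the longest chain; total 40 days.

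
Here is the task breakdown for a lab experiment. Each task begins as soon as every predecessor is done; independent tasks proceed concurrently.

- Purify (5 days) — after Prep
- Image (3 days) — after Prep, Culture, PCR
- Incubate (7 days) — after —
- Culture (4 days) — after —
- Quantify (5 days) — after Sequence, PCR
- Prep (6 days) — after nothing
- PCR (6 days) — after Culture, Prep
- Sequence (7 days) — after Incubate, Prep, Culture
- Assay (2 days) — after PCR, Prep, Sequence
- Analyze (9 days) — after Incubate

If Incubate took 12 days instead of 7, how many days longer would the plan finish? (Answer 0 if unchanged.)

5

Critical path before the change: Incubate→Sequence→Quantify = 7+7+5 = 19 giving 19 days.
Incubate lies on that path, so at 12 days the path becomes 24 days.
The critical path is still Incubate→Sequence→Quantify; finish is now 24 days.
Change in finish: 24 − 19 = +5 days.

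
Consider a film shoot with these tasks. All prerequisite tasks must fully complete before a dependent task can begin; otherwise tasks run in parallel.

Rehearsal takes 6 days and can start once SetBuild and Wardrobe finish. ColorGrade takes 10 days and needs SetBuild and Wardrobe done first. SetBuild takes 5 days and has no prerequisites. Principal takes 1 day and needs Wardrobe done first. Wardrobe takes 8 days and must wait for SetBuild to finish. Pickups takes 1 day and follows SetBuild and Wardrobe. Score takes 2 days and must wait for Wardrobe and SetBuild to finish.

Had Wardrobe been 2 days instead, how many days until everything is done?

17

As given, the longest chain is SetBuild→Wardrobe→ColorGrade = 5+8+10 = 23, so the finish is 23 days.
Wardrobe is on the critical path; changing it to 2 makes that path 17 days.
The critical path is still SetBuild→Wardrobe→ColorGrade; finish is now 17 days.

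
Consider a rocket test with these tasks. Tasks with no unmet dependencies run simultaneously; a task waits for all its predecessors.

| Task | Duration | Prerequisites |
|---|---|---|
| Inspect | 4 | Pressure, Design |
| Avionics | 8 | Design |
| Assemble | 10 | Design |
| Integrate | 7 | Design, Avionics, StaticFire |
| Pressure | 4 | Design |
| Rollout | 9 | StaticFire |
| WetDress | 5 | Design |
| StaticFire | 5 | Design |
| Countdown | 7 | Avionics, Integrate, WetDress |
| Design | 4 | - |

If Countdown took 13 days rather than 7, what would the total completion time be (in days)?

Baseline: Design→Avionics→Integrate→Countdown = 4+8+7+7 = 26 → 26 days.
Since Countdown is critical, the +6 change carries straight to that chain (now 32 days).
No other chain overtakes it, so the finish is 32 days.

32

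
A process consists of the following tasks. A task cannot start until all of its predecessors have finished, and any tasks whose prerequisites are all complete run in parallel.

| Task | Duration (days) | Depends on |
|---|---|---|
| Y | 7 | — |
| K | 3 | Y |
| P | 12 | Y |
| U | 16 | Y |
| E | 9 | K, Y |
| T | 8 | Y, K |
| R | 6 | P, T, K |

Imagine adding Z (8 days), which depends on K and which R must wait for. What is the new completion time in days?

25

Originally the project takes 25 days.
With Z inserted, R now waits for max(P, T, K, Z).
New critical path: Y→P→R = 7+12+6 = 25 ⇒ 25 days.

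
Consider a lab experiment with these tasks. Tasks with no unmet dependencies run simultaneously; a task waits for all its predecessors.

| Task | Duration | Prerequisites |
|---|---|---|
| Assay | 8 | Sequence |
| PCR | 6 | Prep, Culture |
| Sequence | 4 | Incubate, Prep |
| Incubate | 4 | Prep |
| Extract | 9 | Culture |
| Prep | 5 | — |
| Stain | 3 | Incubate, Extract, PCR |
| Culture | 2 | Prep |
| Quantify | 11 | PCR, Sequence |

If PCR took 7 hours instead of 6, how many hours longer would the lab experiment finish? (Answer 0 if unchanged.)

Actual critical path: Prep→Culture→PCR→Quantify = 5+2+6+11 = 24 ⇒ 24 hours.
PCR lies on that path, so at 7 hours the path becomes 25 hours.
The critical path is still Prep→Culture→PCR→Quantify; finish is now 25 hours.
Change in finish: 25 − 24 = +1 hours.

1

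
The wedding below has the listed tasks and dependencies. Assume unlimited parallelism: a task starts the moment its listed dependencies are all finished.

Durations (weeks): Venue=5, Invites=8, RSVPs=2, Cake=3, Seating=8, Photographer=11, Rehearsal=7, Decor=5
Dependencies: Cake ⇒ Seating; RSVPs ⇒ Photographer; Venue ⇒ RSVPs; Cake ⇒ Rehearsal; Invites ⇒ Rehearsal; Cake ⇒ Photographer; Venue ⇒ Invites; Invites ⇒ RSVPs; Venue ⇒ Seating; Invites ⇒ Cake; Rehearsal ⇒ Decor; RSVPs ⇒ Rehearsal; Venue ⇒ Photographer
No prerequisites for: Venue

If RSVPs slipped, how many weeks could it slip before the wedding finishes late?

Critical path: Venue→Invites→Cake→Rehearsal→Decor = 5+8+3+7+5 = 28, so the finish is 28 weeks.
RSVPs finishes as early as 15 and must finish by 16.
Float = 28 − 27 = 1.

1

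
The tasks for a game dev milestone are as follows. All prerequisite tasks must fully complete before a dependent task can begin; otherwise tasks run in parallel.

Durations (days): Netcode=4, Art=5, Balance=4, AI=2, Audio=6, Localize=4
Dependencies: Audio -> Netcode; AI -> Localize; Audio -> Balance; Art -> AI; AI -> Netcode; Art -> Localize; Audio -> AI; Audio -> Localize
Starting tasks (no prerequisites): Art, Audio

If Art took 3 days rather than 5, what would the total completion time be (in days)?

Critical path before the change: Audio→AI→Netcode = 6+2+4 = 12 giving 12 days.
Art has 1 day of float (longest path through it is 11).
The critical path is still Audio→AI→Netcode; finish is now 12 days.

12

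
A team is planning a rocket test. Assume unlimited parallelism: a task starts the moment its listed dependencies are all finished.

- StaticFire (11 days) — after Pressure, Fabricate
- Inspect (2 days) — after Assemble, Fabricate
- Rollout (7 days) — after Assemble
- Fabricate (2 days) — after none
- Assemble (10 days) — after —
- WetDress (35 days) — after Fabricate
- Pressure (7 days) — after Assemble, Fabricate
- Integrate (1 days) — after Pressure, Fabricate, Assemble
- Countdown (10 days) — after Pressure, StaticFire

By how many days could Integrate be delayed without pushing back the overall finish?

The longest chain is Assemble→Pressure→StaticFire→Countdown = 10+7+11+10 = 38; overall finish 38 days.
Longest path through Integrate: 18 days (earliest finish 18, latest finish 38).
So Integrate can slip 38 − 18 = 20 days.

20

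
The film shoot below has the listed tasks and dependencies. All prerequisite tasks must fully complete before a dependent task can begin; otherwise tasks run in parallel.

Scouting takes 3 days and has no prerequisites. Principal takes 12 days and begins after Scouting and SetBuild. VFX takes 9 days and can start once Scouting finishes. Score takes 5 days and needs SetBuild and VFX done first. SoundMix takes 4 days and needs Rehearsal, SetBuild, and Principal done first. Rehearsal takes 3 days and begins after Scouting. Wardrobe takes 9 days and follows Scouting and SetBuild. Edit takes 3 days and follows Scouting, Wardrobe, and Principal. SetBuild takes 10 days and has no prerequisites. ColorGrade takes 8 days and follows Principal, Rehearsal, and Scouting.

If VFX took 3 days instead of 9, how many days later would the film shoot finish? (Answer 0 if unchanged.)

0

The binding path is SetBuild→Principal→ColorGrade = 10+12+8 = 30; finish at 30 days.
VFX is off the critical path — its longest chain is 17 days, giving 13 of slack.
The critical path is still SetBuild→Principal→ColorGrade; finish is now 30 days.
Change in finish: 30 − 30 = +0 days.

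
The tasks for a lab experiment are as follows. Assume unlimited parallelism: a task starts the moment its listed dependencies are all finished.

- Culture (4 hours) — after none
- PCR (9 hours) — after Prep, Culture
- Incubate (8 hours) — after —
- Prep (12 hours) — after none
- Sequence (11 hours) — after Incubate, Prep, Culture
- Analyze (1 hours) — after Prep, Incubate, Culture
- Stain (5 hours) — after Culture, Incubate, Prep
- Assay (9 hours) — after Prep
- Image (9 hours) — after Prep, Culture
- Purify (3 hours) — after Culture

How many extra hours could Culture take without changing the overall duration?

The longest chain is Prep→Sequence = 12+11 = 23; overall finish 23 hours.
Culture finishes as early as 4 and must finish by 12.
Float = 23 − 15 = 8.

8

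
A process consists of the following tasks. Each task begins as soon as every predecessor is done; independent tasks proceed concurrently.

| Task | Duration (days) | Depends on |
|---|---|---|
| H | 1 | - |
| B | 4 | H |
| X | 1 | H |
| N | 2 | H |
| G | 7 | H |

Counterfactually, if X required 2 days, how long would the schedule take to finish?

The binding path is H→G = 1+7 = 8; finish at 8 days.
The longest path through X is only 2 days, so X has float 6.
No other chain overtakes it, so the finish is 8 days.

8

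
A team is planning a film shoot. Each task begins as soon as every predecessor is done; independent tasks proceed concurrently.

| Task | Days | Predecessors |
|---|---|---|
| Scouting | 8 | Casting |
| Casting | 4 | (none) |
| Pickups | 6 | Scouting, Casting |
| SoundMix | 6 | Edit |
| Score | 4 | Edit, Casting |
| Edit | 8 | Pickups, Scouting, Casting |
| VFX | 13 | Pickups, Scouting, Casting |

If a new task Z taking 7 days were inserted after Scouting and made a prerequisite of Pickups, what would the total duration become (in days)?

39

Originally the schedule takes 32 days.
With Z inserted, Pickups now waits for max(Scouting, Casting, Z).
New critical path: Casting→Scouting→Z→Pickups→Edit→SoundMix = 4+8+7+6+8+6 = 39 ⇒ 39 days.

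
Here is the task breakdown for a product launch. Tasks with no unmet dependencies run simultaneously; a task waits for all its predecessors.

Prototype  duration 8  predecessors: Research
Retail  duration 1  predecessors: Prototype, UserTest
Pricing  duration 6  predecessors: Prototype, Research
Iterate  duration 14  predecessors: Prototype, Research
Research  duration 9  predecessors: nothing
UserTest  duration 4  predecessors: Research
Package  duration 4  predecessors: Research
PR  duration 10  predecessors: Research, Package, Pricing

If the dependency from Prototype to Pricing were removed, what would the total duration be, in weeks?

Before: longest chain Research→Prototype→Pricing→PR = 9+8+6+10 = 33, finish 33.
Without Prototype→Pricing, Pricing's earliest start moves from 17 to 9.
New critical path: Research→Prototype→Iterate = 9+8+14 = 31 ⇒ 31 weeks.

31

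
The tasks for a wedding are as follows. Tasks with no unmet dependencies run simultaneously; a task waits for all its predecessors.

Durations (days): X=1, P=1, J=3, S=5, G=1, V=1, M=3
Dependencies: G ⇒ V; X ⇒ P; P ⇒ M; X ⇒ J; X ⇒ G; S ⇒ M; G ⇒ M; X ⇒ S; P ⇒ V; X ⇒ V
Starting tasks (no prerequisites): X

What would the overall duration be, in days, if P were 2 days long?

Actual critical path: X→S→M = 1+5+3 = 9 ⇒ 9 days.
P has 4 days of float (longest path through it is 5).
That remains the longest chain; total 9 days.

9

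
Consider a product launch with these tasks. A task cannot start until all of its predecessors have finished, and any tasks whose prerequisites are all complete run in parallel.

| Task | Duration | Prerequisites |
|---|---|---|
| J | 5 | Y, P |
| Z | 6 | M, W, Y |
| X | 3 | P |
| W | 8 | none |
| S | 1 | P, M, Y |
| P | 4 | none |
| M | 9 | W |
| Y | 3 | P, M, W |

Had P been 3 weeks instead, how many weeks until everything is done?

The binding path is W→M→Y→Z = 8+9+3+6 = 26; finish at 26 weeks.
The longest path through P is only 13 weeks, so P has float 13.
That remains the longest chain; total 26 weeks.

26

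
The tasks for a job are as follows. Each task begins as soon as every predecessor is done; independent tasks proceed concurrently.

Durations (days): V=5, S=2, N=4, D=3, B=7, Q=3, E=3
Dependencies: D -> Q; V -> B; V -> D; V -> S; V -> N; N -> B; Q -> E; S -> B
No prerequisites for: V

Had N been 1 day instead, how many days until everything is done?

Actual critical path: V→N→B = 5+4+7 = 16 ⇒ 16 days.
N lies on that path, so at 1 day the path becomes 13 days.
The binding chain switches to V→S→B = 5+2+7 = 14; finish 14 days.

14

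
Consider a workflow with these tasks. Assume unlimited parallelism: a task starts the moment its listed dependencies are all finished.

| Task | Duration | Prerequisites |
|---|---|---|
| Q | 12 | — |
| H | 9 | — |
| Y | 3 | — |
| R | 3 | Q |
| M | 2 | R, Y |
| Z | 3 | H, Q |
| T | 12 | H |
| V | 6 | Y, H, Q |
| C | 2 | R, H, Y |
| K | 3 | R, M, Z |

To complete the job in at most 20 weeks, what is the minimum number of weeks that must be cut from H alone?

Current finish: 21 weeks; target: 20.
H is on every critical path, so each week cut from H cuts the finish by one (this holds down to a finish of 20).
Need 21 − 20 = 1 week off H → H becomes 8 weeks, finish becomes 20.

1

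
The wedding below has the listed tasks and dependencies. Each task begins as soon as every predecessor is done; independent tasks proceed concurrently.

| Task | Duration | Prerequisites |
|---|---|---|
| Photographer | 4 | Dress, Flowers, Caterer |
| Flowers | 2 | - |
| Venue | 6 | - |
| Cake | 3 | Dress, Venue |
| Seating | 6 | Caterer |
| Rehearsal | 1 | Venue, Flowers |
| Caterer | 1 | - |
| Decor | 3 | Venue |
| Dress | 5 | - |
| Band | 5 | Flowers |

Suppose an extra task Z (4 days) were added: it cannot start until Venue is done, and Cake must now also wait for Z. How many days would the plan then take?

Originally the plan takes 9 days.
With Z inserted, Cake now waits for max(Dress, Venue, Z).
New critical path: Venue→Z→Cake = 6+4+3 = 13 ⇒ 13 days.

13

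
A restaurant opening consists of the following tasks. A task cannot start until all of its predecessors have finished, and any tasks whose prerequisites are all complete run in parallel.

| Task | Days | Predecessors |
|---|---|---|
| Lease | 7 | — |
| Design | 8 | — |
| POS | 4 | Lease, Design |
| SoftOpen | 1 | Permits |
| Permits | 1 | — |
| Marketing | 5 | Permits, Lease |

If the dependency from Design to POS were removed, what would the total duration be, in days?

With the dependency in place, Lease→Marketing = 7+5 = 12 sets the finish at 12 days.
Without Design→POS, POS's earliest start moves from 8 to 7.
New critical path: Lease→Marketing = 7+5 = 12 ⇒ 12 days.

12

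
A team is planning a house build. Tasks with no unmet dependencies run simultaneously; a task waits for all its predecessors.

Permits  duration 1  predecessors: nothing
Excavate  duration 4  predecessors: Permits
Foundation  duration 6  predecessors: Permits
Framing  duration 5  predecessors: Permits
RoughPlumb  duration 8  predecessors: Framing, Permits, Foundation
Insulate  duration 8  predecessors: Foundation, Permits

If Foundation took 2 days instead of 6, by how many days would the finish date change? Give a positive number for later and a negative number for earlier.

-1

As given, the longest chain is Permits→Foundation→RoughPlumb = 1+6+8 = 15, so the finish is 15 days.
Foundation lies on that path, so at 2 days the path becomes 11 days.
New critical path: Permits→Framing→RoughPlumb = 1+5+8 = 14 ⇒ 14 days.
Change in finish: 14 − 15 = -1 days.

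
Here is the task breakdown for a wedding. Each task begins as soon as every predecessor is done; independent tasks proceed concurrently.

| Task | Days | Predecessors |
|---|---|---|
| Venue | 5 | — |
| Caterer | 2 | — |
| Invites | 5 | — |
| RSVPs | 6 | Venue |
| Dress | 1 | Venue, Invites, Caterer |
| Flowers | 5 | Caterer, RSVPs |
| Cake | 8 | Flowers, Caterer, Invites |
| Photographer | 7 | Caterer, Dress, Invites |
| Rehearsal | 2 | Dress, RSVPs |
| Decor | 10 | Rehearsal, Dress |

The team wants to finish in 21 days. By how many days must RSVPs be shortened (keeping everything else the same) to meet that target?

3

Current finish: 24 days; target: 21.
RSVPs is on every critical path, so each day cut from RSVPs cuts the finish by one (this holds down to a finish of 19).
Need 24 − 21 = 3 days off RSVPs → RSVPs becomes 3 days, finish becomes 21.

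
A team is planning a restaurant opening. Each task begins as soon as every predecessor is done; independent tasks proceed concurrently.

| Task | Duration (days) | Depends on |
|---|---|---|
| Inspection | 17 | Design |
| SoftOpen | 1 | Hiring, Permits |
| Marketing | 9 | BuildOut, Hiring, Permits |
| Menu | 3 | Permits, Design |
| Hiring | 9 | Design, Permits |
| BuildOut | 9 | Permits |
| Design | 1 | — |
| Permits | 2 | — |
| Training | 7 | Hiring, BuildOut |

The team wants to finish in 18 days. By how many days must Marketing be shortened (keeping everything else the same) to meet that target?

2

Current finish: 20 days; target: 18.
Marketing is on every critical path, so each day cut from Marketing cuts the finish by one (this holds down to a finish of 18).
Need 20 − 18 = 2 days off Marketing → Marketing becomes 7 days, finish becomes 18.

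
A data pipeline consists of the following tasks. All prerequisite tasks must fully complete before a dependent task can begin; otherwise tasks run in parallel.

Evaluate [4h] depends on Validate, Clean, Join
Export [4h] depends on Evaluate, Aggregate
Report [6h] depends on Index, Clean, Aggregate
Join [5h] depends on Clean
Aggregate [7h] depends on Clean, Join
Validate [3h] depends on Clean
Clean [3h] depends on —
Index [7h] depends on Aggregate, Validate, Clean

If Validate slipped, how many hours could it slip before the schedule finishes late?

Critical path: Clean→Join→Aggregate→Index→Report = 3+5+7+7+6 = 28, so the finish is 28 hours.
Validate finishes as early as 6 and must finish by 15.
So Validate can slip 15 − 6 = 9 hours.

9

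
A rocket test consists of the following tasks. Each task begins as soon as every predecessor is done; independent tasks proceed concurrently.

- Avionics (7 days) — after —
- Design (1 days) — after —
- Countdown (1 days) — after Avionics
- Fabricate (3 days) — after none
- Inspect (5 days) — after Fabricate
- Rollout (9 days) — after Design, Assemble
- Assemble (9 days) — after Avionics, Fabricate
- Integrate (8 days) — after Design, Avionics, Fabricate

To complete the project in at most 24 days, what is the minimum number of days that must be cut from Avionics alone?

1

Current finish: 25 days; target: 24.
Avionics is on every critical path, so each day cut from Avionics cuts the finish by one (this holds down to a finish of 21).
Need 25 − 24 = 1 day off Avionics → Avionics becomes 6 days, finish becomes 24.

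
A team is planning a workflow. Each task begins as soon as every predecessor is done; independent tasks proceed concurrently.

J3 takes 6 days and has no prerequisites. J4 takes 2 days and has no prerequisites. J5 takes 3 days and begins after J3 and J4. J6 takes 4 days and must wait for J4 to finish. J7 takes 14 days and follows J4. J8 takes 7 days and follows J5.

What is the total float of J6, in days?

10

Critical path: J3→J5→J8 = 6+3+7 = 16, so the finish is 16 days.
Longest path through J6: 6 days (earliest finish 6, latest finish 16).
Slack of J6 = 12 − 2 = 10 days.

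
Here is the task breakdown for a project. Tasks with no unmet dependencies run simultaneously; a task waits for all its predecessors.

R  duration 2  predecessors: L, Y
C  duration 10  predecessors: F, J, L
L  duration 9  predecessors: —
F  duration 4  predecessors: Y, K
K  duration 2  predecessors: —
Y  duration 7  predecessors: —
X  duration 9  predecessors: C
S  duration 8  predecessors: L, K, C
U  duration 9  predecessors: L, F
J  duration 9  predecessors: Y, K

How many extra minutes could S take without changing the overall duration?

Critical path: Y→J→C→X = 7+9+10+9 = 35, so the finish is 35 minutes.
The longest chain containing S totals 34 minutes.
Float = 35 − 34 = 1.

1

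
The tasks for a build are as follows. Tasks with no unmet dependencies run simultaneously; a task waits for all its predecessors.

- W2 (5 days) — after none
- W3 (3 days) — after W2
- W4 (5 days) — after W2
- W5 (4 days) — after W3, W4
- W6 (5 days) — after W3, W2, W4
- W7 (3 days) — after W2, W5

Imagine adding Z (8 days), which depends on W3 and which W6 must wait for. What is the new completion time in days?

Originally the project takes 17 days.
With Z inserted, W6 now waits for max(W3, W2, W4, Z).
New critical path: W2→W3→Z→W6 = 5+3+8+5 = 21 ⇒ 21 days.

21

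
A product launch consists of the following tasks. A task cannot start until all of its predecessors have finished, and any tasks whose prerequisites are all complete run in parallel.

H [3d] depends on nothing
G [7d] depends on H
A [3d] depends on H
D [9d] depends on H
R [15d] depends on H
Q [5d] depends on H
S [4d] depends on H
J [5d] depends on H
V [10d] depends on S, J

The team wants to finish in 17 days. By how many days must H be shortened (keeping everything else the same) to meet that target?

Current finish: 18 days; target: 17.
H is on every critical path, so each day cut from H cuts the finish by one (this holds down to a finish of 16).
Need 18 − 17 = 1 day off H → H becomes 2 days, finish becomes 17.

1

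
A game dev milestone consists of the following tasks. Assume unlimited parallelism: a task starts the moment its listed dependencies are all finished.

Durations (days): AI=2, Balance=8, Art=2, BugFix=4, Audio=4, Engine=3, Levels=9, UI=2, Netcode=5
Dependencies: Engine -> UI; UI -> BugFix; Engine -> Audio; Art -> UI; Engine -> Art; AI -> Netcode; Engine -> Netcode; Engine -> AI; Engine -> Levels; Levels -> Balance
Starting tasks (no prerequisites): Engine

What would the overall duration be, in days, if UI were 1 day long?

20

As given, the longest chain is Engine→Levels→Balance = 3+9+8 = 20, so the finish is 20 days.
UI is off the critical path — its longest chain is 11 days, giving 9 of slack.
That remains the longest chain; total 20 days.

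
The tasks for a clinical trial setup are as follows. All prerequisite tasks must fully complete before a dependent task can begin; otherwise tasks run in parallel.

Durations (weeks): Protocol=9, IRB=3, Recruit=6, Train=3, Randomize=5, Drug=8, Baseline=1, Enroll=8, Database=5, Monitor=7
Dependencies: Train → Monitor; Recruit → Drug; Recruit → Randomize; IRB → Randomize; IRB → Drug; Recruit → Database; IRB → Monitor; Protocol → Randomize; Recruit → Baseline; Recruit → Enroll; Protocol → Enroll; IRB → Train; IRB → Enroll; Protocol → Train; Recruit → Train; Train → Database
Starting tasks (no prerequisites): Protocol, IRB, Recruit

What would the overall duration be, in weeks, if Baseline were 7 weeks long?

19

Critical path before the change: Protocol→Train→Monitor = 9+3+7 = 19 giving 19 weeks.
The longest path through Baseline is only 7 weeks, so Baseline has float 12.
That remains the longest chain; total 19 weeks.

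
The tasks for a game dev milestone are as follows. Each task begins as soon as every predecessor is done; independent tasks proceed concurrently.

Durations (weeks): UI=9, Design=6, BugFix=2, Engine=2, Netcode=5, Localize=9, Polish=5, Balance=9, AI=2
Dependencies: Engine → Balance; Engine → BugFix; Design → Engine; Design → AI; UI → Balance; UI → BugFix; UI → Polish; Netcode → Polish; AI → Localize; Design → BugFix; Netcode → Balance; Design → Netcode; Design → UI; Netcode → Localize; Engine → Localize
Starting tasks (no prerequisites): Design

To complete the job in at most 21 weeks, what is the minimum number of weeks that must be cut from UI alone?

3

Current finish: 24 weeks; target: 21.
UI is on every critical path, so each week cut from UI cuts the finish by one (this holds down to a finish of 20).
Need 24 − 21 = 3 weeks off UI → UI becomes 6 weeks, finish becomes 21.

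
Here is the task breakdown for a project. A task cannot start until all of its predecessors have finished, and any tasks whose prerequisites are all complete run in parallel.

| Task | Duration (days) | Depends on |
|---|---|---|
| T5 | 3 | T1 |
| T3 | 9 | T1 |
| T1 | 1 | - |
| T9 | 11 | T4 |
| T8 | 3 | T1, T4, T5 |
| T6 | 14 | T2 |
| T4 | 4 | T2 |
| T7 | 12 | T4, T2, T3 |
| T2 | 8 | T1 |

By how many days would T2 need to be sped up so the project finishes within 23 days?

2

Current finish: 25 days; target: 23.
T2 is on every critical path, so each day cut from T2 cuts the finish by one (this holds down to a finish of 22).
Need 25 − 23 = 2 days off T2 → T2 becomes 6 days, finish becomes 23.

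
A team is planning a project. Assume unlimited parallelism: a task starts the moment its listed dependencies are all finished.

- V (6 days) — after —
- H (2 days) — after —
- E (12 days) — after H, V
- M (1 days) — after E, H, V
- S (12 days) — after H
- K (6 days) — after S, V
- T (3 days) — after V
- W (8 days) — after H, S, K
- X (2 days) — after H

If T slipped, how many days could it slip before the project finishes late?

19

H→S→K→W = 2+12+6+8 = 28 sets the makespan at 28 days.
T finishes as early as 9 and must finish by 28.
Float = 28 − 9 = 19.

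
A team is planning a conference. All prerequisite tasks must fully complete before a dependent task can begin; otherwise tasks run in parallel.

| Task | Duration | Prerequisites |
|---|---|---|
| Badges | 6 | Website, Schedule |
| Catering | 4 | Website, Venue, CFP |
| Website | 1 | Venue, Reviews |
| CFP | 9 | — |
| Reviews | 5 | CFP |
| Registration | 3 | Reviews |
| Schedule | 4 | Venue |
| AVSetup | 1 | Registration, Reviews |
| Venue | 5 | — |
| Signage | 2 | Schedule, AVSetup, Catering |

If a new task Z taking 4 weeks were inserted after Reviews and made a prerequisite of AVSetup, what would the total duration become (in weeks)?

21

Originally the schedule takes 21 weeks.
With Z inserted, AVSetup now waits for max(Registration, Reviews, Z).
New critical path: CFP→Reviews→Z→AVSetup→Signage = 9+5+4+1+2 = 21 ⇒ 21 weeks.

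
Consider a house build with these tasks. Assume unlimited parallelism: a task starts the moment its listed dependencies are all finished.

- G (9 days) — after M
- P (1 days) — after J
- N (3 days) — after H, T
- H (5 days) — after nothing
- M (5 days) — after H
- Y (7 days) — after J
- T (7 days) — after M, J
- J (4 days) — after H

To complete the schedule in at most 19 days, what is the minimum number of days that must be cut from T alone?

1

Current finish: 20 days; target: 19.
T is on every critical path, so each day cut from T cuts the finish by one (this holds down to a finish of 19).
Need 20 − 19 = 1 day off T → T becomes 6 days, finish becomes 19.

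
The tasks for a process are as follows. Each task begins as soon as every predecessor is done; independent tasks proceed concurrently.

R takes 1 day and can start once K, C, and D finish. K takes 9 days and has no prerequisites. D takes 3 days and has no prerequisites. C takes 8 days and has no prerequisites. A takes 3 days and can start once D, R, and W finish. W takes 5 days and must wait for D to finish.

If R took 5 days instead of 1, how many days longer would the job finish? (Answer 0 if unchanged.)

Critical path before the change: K→R→A = 9+1+3 = 13 giving 13 days.
R is on the critical path; changing it to 5 makes that path 17 days.
No other chain overtakes it, so the finish is 17 days.
Change in finish: 17 − 13 = +4 days.

4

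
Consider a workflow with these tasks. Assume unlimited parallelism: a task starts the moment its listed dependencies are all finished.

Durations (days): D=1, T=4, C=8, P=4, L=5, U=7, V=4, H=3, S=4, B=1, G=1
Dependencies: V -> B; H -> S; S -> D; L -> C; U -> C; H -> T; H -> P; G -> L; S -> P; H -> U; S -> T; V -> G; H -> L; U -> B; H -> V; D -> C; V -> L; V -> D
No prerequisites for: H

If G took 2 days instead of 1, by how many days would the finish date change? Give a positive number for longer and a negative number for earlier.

1

Critical path before the change: H→V→G→L→C = 3+4+1+5+8 = 21 giving 21 days.
Since G is critical, the +1 change carries straight to that chain (now 22 days).
No other chain overtakes it, so the finish is 22 days.
Change in finish: 22 − 21 = +1 days.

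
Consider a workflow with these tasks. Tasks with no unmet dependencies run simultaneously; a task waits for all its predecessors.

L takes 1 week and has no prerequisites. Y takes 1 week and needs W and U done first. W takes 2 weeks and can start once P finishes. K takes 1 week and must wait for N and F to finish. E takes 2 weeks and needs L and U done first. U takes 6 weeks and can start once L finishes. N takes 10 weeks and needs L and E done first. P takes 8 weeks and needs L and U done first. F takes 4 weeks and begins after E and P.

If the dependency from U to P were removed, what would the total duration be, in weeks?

20

With the dependency in place, L→U→E→N→K = 1+6+2+10+1 = 20 sets the finish at 20 weeks.
Without U→P, P's earliest start moves from 7 to 1.
After: L→U→E→N→K = 1+6+2+10+1 = 20 → 20 weeks.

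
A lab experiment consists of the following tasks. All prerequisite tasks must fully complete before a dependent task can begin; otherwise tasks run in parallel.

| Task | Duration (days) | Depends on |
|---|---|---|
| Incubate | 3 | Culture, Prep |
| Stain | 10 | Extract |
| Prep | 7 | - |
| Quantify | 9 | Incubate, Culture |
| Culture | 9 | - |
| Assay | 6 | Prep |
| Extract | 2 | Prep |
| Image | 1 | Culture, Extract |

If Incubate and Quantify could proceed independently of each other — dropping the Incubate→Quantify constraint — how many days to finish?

19

Original critical path: Culture→Incubate→Quantify = 9+3+9 = 21 ⇒ 21 days.
Without Incubate→Quantify, Quantify's earliest start moves from 12 to 9.
New critical path: Prep→Extract→Stain = 7+2+10 = 19 ⇒ 19 days.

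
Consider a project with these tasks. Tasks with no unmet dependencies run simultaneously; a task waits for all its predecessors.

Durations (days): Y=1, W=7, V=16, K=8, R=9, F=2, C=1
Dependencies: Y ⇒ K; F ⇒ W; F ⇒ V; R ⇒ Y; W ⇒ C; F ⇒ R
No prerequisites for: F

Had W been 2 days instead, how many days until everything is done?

20

Actual critical path: F→R→Y→K = 2+9+1+8 = 20 ⇒ 20 days.
The longest path through W is only 10 days, so W has float 10.
The critical path is still F→R→Y→K; finish is now 20 days.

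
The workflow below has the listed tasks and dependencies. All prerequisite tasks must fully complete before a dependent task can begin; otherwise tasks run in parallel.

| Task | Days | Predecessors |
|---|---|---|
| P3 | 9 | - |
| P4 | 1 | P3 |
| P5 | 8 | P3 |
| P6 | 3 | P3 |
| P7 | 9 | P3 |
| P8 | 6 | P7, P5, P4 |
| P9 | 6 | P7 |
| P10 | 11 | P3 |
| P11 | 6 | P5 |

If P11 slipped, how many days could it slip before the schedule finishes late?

The longest chain is P3→P7→P8 = 9+9+6 = 24; overall finish 24 days.
P11 finishes as early as 23 and must finish by 24.
Slack of P11 = 18 − 17 = 1 day.

1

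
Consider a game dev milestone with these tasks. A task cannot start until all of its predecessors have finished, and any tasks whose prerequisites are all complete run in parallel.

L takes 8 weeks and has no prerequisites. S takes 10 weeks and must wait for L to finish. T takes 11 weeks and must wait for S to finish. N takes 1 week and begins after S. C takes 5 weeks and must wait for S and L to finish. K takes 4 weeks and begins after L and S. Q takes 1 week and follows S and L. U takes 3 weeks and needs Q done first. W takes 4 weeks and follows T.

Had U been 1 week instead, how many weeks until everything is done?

Actual critical path: L→S→T→W = 8+10+11+4 = 33 ⇒ 33 weeks.
U is off the critical path — its longest chain is 22 weeks, giving 11 of slack.
No other chain overtakes it, so the finish is 33 weeks.

33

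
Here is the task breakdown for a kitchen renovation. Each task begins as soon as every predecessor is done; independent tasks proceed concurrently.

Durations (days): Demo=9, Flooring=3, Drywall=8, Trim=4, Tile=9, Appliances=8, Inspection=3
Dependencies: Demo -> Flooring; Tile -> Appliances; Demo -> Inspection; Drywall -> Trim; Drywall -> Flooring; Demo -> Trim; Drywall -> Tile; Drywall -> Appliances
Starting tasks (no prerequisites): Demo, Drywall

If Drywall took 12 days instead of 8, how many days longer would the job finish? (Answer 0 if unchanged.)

As given, the longest chain is Drywall→Tile→Appliances = 8+9+8 = 25, so the finish is 25 days.
Drywall lies on that path, so at 12 days the path becomes 29 days.
No other chain overtakes it, so the finish is 29 days.
Change in finish: 29 − 25 = +4 days.

4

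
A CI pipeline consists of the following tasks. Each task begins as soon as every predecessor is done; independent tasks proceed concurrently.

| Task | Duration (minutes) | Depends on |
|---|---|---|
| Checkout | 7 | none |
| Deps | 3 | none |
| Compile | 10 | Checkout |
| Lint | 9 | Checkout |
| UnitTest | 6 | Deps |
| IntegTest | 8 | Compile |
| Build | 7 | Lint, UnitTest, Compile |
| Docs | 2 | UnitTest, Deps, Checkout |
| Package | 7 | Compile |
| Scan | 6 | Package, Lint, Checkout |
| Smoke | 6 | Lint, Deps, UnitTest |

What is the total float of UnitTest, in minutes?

The longest chain is Checkout→Compile→Package→Scan = 7+10+7+6 = 30; overall finish 30 minutes.
The longest chain containing UnitTest totals 16 minutes.
Float = 30 − 16 = 14.

14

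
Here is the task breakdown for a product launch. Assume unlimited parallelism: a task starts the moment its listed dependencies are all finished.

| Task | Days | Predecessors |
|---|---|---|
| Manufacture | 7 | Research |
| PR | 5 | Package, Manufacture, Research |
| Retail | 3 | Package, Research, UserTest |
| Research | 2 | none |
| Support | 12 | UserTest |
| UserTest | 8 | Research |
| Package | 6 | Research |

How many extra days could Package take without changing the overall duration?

The longest chain is Research→UserTest→Support = 2+8+12 = 22; overall finish 22 days.
Longest path through Package: 13 days (earliest finish 8, latest finish 17).
Float = 22 − 13 = 9.

9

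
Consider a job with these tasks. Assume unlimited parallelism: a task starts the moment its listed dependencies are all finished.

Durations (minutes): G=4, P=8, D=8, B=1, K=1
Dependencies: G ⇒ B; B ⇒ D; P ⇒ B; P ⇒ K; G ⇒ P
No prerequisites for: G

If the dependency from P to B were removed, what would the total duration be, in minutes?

With the dependency in place, G→P→B→D = 4+8+1+8 = 21 sets the finish at 21 minutes.
Without P→B, B's earliest start moves from 12 to 4.
The longest chain is now G→P→K = 4+8+1 = 13, so the project takes 13 minutes.

13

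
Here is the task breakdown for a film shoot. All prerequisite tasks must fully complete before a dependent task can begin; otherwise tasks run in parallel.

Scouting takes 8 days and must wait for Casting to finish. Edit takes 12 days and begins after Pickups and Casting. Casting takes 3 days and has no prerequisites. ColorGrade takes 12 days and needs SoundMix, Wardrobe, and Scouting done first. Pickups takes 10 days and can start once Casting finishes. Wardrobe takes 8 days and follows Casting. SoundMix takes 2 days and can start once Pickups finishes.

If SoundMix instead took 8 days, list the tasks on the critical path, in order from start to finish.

Casting, Pickups, SoundMix, ColorGrade

As given, the longest chain is Casting→Pickups→SoundMix→ColorGrade = 3+10+2+12 = 27, so the finish is 27 days.
SoundMix is on the critical path; changing it to 8 makes that path 33 days.
No other chain overtakes it, so the finish is 33 days.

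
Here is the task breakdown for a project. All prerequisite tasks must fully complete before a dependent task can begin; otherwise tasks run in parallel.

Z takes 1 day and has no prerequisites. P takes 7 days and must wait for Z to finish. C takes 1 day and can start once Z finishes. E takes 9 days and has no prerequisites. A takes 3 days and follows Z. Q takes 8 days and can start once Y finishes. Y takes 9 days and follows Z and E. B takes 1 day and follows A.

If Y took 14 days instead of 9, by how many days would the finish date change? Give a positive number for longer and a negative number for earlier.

The binding path is E→Y→Q = 9+9+8 = 26; finish at 26 days.
Y is on the critical path; changing it to 14 makes that path 31 days.
No other chain overtakes it, so the finish is 31 days.
Change in finish: 31 − 26 = +5 days.

5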